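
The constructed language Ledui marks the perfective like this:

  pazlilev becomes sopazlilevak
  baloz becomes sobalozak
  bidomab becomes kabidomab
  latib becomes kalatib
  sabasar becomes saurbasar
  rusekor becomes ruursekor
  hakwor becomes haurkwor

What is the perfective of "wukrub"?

kawukrub

bidomab and sabasar both have last vowel 'a' yet inflect differently (kabidomab, saurbasar), so the last vowel is not what conditions the rule; the final letter is.
"wukrub" ends in -b. The stems ending in -b (latib → kalatib, bidomab → kabidomab) add the prefix ka-.
So wukrub → kawukrub.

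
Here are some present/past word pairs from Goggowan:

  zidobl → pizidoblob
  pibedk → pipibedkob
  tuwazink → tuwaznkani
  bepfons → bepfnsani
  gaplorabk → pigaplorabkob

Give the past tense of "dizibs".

"dizibs" has second-to-last letter 'b'. The stems whose second-to-last letter is 'b' (gaplorabk → pigaplorabkob, zidobl → pizidoblob) add pi- … -ob around the stem.
So dizibs → pidizibsob.

pidizibsob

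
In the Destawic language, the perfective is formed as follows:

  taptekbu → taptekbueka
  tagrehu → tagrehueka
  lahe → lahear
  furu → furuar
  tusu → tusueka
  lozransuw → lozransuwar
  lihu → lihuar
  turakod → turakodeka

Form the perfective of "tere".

tereeka

taptekbu and furu both end in -u yet inflect differently (taptekbueka, furuar), so the final letter is not what conditions the rule; the first letter is.
"tere" begins with t-. The stems beginning with t- (taptekbu → taptekbueka, tusu → tusueka, turakod → turakodeka) add -eka.
The other pattern: stems beginning with f- or l- add -ar.
So tere → tereeka.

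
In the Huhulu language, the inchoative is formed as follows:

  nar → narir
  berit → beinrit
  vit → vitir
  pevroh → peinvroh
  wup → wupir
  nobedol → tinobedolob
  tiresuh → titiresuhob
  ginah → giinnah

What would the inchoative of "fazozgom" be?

"fazozgom" has 3 vowels. The stems with 3 vowels (nobedol → tinobedolob, tiresuh → titiresuhob) add ti- … -ob around the stem.
The other patterns: stems with 1 vowel add -ir; stems with 2 vowels insert -in- after the first vowel.
So fazozgom → tifazozgomob.

tifazozgomob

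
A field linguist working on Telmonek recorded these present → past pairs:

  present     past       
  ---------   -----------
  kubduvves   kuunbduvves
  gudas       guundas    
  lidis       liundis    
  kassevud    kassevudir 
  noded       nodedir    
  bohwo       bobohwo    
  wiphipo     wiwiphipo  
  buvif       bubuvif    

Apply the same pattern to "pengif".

"pengif" ends in -f. The one such stem in the data (buvif → bubuvif) repeats the first consonant+vowel as a prefix (as do bohwo, wiphipo), so the same rule applies.
The other patterns: stems ending in -s insert -un- after the first vowel; stems ending in -d add -ir.
So pengif → pepengif.

pepengif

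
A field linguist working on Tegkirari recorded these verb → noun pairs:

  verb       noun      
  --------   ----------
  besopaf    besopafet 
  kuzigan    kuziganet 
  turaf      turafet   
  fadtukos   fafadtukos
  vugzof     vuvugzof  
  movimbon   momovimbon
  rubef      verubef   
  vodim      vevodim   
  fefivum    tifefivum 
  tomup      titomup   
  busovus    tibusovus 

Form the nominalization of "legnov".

besopaf and vugzof both end in -f yet inflect differently (besopafet, vuvugzof), so the final letter is not what conditions the rule; the last vowel is.
"legnov" has last vowel 'o'. The stems whose last vowel is 'o' (fadtukos → fafadtukos, vugzof → vuvugzof, movimbon → momovimbon) repeat the first consonant+vowel as a prefix.
So legnov → lelegnov.

lelegnov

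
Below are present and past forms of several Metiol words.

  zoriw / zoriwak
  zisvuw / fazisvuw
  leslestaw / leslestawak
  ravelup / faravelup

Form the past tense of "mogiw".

mogiwak

zisvuw and leslestaw both end in -w yet inflect differently (fazisvuw, leslestawak), so the final letter is not what conditions the rule; the last vowel is.
"mogiw" has last vowel 'i'. The one such stem in the data (zoriw → zoriwak) adds -ak, so the same rule applies.
The other pattern: stems whose last vowel is 'u' add the prefix fa-.
So mogiw → mogiwak.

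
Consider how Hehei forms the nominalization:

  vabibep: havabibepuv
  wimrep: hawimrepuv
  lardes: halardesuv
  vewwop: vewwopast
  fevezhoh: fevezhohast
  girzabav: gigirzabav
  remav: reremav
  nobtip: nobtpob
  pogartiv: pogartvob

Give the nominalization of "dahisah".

dadahisah

vabibep and vewwop both end in -p yet inflect differently (havabibepuv, vewwopast), so the final letter is not what conditions the rule; the last vowel is.
"dahisah" has last vowel 'a'. The stems whose last vowel is 'a' (girzabav → gigirzabav, remav → reremav) repeat the first consonant+vowel as a prefix.
The other patterns: stems whose last vowel is 'e' add ha- … -uv around the stem; stems whose last vowel is 'o' add -ast; stems whose last vowel is 'i' delete the last vowel and add -ob.
So dahisah → dadahisah.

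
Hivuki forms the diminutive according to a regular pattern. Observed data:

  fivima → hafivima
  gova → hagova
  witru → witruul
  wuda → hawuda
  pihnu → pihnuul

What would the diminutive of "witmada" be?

hawitmada

"witmada" ends in -a. The stems ending in -a (wuda → hawuda, gova → hagova, fivima → hafivima) add the prefix ha-.
The other pattern: stems ending in -u add -ul.
So witmada → hawitmada.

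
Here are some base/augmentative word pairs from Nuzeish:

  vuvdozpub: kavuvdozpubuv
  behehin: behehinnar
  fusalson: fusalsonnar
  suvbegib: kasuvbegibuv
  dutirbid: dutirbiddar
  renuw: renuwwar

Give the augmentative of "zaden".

"zaden" ends in -n. The stems ending in -n (fusalson → fusalsonnar, behehin → behehinnar) double the final consonant and add -ar.
The other pattern: stems ending in -b add ka- … -uv around the stem.
So zaden → zadennar.

zadennar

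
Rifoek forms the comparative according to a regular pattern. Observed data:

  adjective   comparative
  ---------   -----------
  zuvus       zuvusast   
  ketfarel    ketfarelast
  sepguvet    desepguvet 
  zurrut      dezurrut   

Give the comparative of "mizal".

sepguvet and ketfarel both have last vowel 'e' yet inflect differently (desepguvet, ketfarelast), so the last vowel is not what conditions the rule; the final letter is.
"mizal" ends in -l. The one such stem in the data (ketfarel → ketfarelast) adds -ast, so the same rule applies.
The other pattern: stems ending in -t add the prefix de-.
So mizal → mizalast.

mizalast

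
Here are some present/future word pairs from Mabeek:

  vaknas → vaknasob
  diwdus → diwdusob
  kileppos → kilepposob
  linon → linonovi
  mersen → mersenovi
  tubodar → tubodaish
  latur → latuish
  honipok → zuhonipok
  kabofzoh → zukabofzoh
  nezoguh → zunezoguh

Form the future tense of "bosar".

kileppos and linon both have last vowel 'o' yet inflect differently (kilepposob, linonovi), so the last vowel is not what conditions the rule; the final letter is.
"bosar" ends in -r. The stems ending in -r (tubodar → tubodaish, latur → latuish) drop the final letter and add -ish.
The other patterns: stems ending in -s add -ob; stems ending in -n add -ovi; stems ending in -h or -k add the prefix zu-.
So bosar → bosaish.

bosaish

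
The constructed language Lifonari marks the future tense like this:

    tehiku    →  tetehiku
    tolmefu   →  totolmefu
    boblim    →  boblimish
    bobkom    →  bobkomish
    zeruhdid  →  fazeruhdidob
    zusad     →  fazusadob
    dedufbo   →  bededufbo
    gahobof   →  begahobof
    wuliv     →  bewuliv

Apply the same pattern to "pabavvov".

"pabavvov" ends in -v. The one such stem in the data (wuliv → bewuliv) adds the prefix be-, so the same rule applies.
The other patterns: stems ending in -u repeat the first consonant+vowel as a prefix; stems ending in -m add -ish; stems ending in -d add fa- … -ob around the stem.
So pabavvov → bepabavvov.

bepabavvov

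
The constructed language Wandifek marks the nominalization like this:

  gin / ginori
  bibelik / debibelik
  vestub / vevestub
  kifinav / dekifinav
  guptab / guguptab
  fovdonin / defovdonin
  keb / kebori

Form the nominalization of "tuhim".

keb and guptab both end in -b yet inflect differently (kebori, guguptab), so the final letter is not what conditions the rule; the number of vowels is.
"tuhim" has 2 vowels. The stems with 2 vowels (guptab → guguptab, vestub → vevestub) repeat the first consonant+vowel as a prefix.
So tuhim → tutuhim.

tutuhim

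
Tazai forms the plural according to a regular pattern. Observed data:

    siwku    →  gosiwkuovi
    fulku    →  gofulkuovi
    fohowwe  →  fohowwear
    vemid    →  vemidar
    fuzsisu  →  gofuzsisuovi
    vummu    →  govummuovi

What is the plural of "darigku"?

vummu and vemid both begin with v- yet inflect differently (govummuovi, vemidar), so the first letter is not what conditions the rule; the final letter is.
"darigku" ends in -u. The stems ending in -u (fuzsisu → gofuzsisuovi, vummu → govummuovi, fulku → gofulkuovi) add go- … -ovi around the stem.
The other pattern: stems ending in -d or -e add -ar.
So darigku → godarigkuovi.

godarigkuovi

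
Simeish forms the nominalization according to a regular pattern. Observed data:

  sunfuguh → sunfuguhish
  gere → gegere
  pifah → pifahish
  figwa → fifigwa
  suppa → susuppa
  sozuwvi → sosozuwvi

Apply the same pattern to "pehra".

suppa and pifah both have last vowel 'a' yet inflect differently (susuppa, pifahish), so the last vowel is not what conditions the rule; whether the stem ends in a vowel or a consonant is.
"pehra" ends in a vowel. The stems ending in a vowel (suppa → susuppa, figwa → fifigwa, sozuwvi → sosozuwvi) repeat the first consonant+vowel as a prefix.
The other pattern: stems ending in a consonant add -ish.
So pehra → pepehra.

pepehra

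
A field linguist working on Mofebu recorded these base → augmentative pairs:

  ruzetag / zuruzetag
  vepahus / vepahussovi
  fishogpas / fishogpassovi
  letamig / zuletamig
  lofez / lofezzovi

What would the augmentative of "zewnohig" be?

zuzewnohig

ruzetag and fishogpas both have last vowel 'a' yet inflect differently (zuruzetag, fishogpassovi), so the last vowel is not what conditions the rule; the final letter is.
"zewnohig" ends in -g. The stems ending in -g (letamig → zuletamig, ruzetag → zuruzetag) add the prefix zu-.
So zewnohig → zuzewnohig.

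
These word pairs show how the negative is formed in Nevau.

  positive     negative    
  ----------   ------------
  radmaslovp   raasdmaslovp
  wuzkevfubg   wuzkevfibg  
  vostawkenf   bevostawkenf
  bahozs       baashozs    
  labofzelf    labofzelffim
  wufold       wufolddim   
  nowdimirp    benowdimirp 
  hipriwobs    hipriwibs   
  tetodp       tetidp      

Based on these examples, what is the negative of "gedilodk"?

gedilidk

"gedilodk" has second-to-last letter 'd'. The one such stem in the data (tetodp → tetidp) changes the last vowel to 'i' (as do hipriwobs, wuzkevfubg), so the same rule applies.
The other patterns: stems whose second-to-last letter is 'n' or 'r' add the prefix be-; stems whose second-to-last letter is 'l' double the final consonant and add -im; stems whose second-to-last letter is 'v' or 'z' insert -as- after the first vowel.
So gedilodk → gedilidk.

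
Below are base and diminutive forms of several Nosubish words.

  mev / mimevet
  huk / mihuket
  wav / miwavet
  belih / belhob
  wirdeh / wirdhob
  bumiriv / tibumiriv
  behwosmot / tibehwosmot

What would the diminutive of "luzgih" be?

luzghob

mev and bumiriv both end in -v yet inflect differently (mimevet, tibumiriv), so the final letter is not what conditions the rule; the number of vowels is.
"luzgih" has 2 vowels. The stems with 2 vowels (belih → belhob, wirdeh → wirdhob) delete the last vowel and add -ob.
The other patterns: stems with 1 vowel add mi- … -et around the stem; stems with 3 vowels add the prefix ti-.
So luzgih → luzghob.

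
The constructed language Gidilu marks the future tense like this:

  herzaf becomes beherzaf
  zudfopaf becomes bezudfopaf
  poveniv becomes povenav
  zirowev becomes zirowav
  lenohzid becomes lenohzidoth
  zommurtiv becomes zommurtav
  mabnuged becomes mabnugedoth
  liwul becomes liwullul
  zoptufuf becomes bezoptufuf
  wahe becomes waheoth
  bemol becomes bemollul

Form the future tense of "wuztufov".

wuztufav

"wuztufov" ends in -v. The stems ending in -v (zirowev → zirowav, poveniv → povenav, zommurtiv → zommurtav) change the last vowel to 'a'.
So wuztufov → wuztufav.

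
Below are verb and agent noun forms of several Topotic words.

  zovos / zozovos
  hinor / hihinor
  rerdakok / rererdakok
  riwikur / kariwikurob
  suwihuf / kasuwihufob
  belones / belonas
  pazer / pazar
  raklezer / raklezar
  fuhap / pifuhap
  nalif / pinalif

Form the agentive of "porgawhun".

hinor and riwikur both end in -r yet inflect differently (hihinor, kariwikurob), so the final letter is not what conditions the rule; the last vowel is.
"porgawhun" has last vowel 'u'. The stems whose last vowel is 'u' (riwikur → kariwikurob, suwihuf → kasuwihufob) add ka- … -ob around the stem.
The other patterns: stems whose last vowel is 'o' repeat the first consonant+vowel as a prefix; stems whose last vowel is 'e' change the last vowel to 'a'; stems whose last vowel is 'a' or 'i' add the prefix pi-.
So porgawhun → kaporgawhunob.

kaporgawhunob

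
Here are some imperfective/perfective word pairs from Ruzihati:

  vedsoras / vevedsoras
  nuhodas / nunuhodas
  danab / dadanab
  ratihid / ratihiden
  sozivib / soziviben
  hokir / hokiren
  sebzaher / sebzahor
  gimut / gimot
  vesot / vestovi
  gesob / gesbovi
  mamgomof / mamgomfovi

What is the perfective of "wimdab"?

wiwimdab

danab and sozivib both end in -b yet inflect differently (dadanab, soziviben), so the final letter is not what conditions the rule; the last vowel is.
"wimdab" has last vowel 'a'. The stems whose last vowel is 'a' (vedsoras → vevedsoras, nuhodas → nunuhodas, danab → dadanab) repeat the first consonant+vowel as a prefix.
The other patterns: stems whose last vowel is 'i' add -en; stems whose last vowel is 'e' or 'u' change the last vowel to 'o'; stems whose last vowel is 'o' delete the last vowel and add -ovi.
So wimdab → wiwimdab.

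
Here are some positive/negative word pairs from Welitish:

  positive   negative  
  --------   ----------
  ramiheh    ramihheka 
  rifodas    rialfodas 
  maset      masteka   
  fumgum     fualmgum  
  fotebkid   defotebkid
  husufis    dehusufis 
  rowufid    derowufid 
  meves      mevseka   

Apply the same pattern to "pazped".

meves and husufis both end in -s yet inflect differently (mevseka, dehusufis), so the final letter is not what conditions the rule; the last vowel is.
"pazped" has last vowel 'e'. The stems whose last vowel is 'e' (meves → mevseka, ramiheh → ramihheka, maset → masteka) delete the last vowel and add -eka.
The other patterns: stems whose last vowel is 'i' add the prefix de-; stems whose last vowel is 'a' or 'u' insert -al- after the first vowel.
So pazped → pazpdeka.

pazpdeka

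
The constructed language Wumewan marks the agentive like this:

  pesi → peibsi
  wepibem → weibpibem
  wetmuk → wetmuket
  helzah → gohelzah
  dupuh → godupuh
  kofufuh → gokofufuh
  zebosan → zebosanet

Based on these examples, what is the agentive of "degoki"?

deibgoki

helzah and zebosan both have last vowel 'a' yet inflect differently (gohelzah, zebosanet), so the last vowel is not what conditions the rule; the final letter is.
"degoki" ends in -i. The one such stem in the data (pesi → peibsi) inserts -ib- after the first vowel (as does wepibem), so the same rule applies.
So degoki → deibgoki.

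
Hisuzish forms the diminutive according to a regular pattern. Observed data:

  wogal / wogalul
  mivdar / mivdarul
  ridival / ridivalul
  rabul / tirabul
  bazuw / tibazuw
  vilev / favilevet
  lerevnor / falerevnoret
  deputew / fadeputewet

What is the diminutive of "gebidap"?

wogal and rabul both end in -l yet inflect differently (wogalul, tirabul), so the final letter is not what conditions the rule; the last vowel is.
"gebidap" has last vowel 'a'. The stems whose last vowel is 'a' (wogal → wogalul, mivdar → mivdarul, ridival → ridivalul) add -ul.
The other patterns: stems whose last vowel is 'u' add the prefix ti-; stems whose last vowel is 'e' or 'o' add fa- … -et around the stem.
So gebidap → gebidapul.

gebidapul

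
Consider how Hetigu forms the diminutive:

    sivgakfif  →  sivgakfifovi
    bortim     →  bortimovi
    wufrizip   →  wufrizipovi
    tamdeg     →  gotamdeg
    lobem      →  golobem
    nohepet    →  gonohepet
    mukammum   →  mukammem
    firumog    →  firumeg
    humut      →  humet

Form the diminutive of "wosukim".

"wosukim" has last vowel 'i'. The stems whose last vowel is 'i' (sivgakfif → sivgakfifovi, bortim → bortimovi, wufrizip → wufrizipovi) add -ovi.
The other patterns: stems whose last vowel is 'e' add the prefix go-; stems whose last vowel is 'o' or 'u' change the last vowel to 'e'.
So wosukim → wosukimovi.

wosukimovi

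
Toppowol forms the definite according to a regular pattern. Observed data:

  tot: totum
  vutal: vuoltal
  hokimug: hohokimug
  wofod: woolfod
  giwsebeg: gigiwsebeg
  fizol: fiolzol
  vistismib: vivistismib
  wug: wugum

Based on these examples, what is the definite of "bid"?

"bid" has 1 vowel. The stems with 1 vowel (tot → totum, wug → wugum) add -um.
The other patterns: stems with 2 vowels insert -ol- after the first vowel; stems with 3 vowels repeat the first consonant+vowel as a prefix.
So bid → bidum.

bidum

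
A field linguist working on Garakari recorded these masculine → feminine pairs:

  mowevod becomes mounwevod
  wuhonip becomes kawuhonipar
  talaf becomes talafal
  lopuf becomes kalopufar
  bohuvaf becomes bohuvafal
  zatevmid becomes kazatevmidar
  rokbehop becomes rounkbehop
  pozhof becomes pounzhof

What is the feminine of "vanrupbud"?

kavanrupbudar

bohuvaf and pozhof both end in -f yet inflect differently (bohuvafal, pounzhof), so the final letter is not what conditions the rule; the last vowel is.
"vanrupbud" has last vowel 'u'. The one such stem in the data (lopuf → kalopufar) adds ka- … -ar around the stem, so the same rule applies.
So vanrupbud → kavanrupbudar.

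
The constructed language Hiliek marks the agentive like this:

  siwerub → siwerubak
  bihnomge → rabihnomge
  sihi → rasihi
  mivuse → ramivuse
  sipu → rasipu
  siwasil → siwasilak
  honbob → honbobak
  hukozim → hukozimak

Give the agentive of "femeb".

siwasil and sihi both have last vowel 'i' yet inflect differently (siwasilak, rasihi), so the last vowel is not what conditions the rule; whether the stem ends in a vowel or a consonant is.
"femeb" ends in a consonant. The stems ending in a consonant (siwasil → siwasilak, siwerub → siwerubak, honbob → honbobak) add -ak.
So femeb → femebak.

femebak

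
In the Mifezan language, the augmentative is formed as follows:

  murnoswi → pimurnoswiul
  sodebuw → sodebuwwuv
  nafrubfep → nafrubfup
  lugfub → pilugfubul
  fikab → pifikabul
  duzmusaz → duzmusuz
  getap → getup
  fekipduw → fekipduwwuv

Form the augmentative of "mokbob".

pimokbobul

duzmusaz and fikab both have last vowel 'a' yet inflect differently (duzmusuz, pifikabul), so the last vowel is not what conditions the rule; the final letter is.
"mokbob" ends in -b. The stems ending in -b (fikab → pifikabul, lugfub → pilugfubul) add pi- … -ul around the stem.
The other patterns: stems ending in -p or -z change the last vowel to 'u'; stems ending in -w double the final consonant and add -uv.
So mokbob → pimokbobul.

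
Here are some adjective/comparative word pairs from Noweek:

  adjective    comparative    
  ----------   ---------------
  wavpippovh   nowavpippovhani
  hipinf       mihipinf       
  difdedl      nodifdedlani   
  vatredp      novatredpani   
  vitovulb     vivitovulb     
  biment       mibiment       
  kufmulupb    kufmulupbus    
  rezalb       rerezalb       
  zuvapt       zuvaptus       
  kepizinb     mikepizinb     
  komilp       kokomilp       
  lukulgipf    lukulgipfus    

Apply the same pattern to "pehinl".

mipehinl

vatredp and komilp both end in -p yet inflect differently (novatredpani, kokomilp), so the final letter is not what conditions the rule; the second-to-last letter is.
"pehinl" has second-to-last letter 'n'. The stems whose second-to-last letter is 'n' (biment → mibiment, hipinf → mihipinf, kepizinb → mikepizinb) add the prefix mi-.
So pehinl → mipehinl.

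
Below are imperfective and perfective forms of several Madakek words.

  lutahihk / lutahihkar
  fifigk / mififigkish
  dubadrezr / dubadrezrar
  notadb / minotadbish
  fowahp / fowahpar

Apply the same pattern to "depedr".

"depedr" has second-to-last letter 'd'. The one such stem in the data (notadb → minotadbish) adds mi- … -ish around the stem, so the same rule applies.
The other pattern: stems whose second-to-last letter is 'h' or 'z' add -ar.
So depedr → midepedrish.

midepedrish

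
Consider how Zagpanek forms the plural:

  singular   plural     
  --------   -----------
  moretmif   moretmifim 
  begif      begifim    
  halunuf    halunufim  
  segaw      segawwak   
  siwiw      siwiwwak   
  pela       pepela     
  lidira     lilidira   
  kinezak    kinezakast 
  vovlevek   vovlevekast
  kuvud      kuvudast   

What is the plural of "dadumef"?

"dadumef" ends in -f. The stems ending in -f (moretmif → moretmifim, begif → begifim, halunuf → halunufim) add -im.
The other patterns: stems ending in -w double the final consonant and add -ak; stems ending in -a repeat the first consonant+vowel as a prefix; stems ending in -d or -k add -ast.
So dadumef → dadumefim.

dadumefim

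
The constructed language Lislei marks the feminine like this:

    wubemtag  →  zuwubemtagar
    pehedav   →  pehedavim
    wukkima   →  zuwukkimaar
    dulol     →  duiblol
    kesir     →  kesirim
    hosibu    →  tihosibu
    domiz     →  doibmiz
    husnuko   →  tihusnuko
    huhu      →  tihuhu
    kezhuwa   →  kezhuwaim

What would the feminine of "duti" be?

duibti

"duti" begins with d-. The stems beginning with d- (domiz → doibmiz, dulol → duiblol) insert -ib- after the first vowel.
The other patterns: stems beginning with h- add the prefix ti-; stems beginning with w- add zu- … -ar around the stem; stems beginning with k- or p- add -im.
So duti → duibti.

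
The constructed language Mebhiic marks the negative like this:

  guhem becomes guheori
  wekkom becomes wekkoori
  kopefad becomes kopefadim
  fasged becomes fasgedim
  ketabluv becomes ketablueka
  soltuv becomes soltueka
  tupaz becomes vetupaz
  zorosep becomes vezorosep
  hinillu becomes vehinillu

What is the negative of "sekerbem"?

sekerbeori

guhem and fasged both have last vowel 'e' yet inflect differently (guheori, fasgedim), so the last vowel is not what conditions the rule; the final letter is.
"sekerbem" ends in -m. The stems ending in -m (guhem → guheori, wekkom → wekkoori) drop the final letter and add -ori.
The other patterns: stems ending in -d add -im; stems ending in -v drop the final letter and add -eka; stems ending in -p, -u or -z add the prefix ve-.
So sekerbem → sekerbeori.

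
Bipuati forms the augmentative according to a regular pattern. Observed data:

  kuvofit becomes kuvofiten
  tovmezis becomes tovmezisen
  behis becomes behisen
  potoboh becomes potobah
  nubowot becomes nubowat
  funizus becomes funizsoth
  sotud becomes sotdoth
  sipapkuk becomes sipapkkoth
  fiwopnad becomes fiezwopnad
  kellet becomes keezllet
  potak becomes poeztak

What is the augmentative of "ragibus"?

kuvofit and nubowot both end in -t yet inflect differently (kuvofiten, nubowat), so the final letter is not what conditions the rule; the last vowel is.
"ragibus" has last vowel 'u'. The stems whose last vowel is 'u' (funizus → funizsoth, sotud → sotdoth, sipapkuk → sipapkkoth) delete the last vowel and add -oth.
The other patterns: stems whose last vowel is 'i' add -en; stems whose last vowel is 'o' change the last vowel to 'a'; stems whose last vowel is 'a' or 'e' insert -ez- after the first vowel.
So ragibus → ragibsoth.

ragibsoth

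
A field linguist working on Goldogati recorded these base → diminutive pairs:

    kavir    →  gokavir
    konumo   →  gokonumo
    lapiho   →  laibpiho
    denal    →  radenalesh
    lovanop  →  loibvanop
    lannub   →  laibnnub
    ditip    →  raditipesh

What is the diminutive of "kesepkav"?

gokesepkav

ditip and lovanop both end in -p yet inflect differently (raditipesh, loibvanop), so the final letter is not what conditions the rule; the first letter is.
"kesepkav" begins with k-. The stems beginning with k- (konumo → gokonumo, kavir → gokavir) add the prefix go-.
The other patterns: stems beginning with d- add ra- … -esh around the stem; stems beginning with l- insert -ib- after the first vowel.
So kesepkav → gokesepkav.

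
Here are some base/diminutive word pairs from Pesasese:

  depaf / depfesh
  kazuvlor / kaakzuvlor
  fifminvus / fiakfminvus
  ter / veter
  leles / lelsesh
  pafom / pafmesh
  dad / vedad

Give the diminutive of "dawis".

leles and fifminvus both end in -s yet inflect differently (lelsesh, fiakfminvus), so the final letter is not what conditions the rule; the number of vowels is.
"dawis" has 2 vowels. The stems with 2 vowels (pafom → pafmesh, leles → lelsesh, depaf → depfesh) delete the last vowel and add -esh.
So dawis → dawsesh.

dawsesh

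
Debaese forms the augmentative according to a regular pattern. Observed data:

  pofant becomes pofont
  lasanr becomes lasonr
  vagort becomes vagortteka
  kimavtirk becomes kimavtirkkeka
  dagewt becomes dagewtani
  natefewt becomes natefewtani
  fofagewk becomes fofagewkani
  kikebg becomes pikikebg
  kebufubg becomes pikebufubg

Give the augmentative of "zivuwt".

zivuwtani

pofant and vagort both end in -t yet inflect differently (pofont, vagortteka), so the final letter is not what conditions the rule; the second-to-last letter is.
"zivuwt" has second-to-last letter 'w'. The stems whose second-to-last letter is 'w' (dagewt → dagewtani, natefewt → natefewtani, fofagewk → fofagewkani) add -ani.
The other patterns: stems whose second-to-last letter is 'n' change the last vowel to 'o'; stems whose second-to-last letter is 'r' double the final consonant and add -eka; stems whose second-to-last letter is 'b' add the prefix pi-.
So zivuwt → zivuwtani.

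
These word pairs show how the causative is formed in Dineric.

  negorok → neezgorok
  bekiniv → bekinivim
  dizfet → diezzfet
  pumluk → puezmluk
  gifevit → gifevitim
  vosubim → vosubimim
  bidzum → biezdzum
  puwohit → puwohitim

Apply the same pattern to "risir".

risirim

"risir" has last vowel 'i'. The stems whose last vowel is 'i' (puwohit → puwohitim, vosubim → vosubimim, bekiniv → bekinivim) add -im.
So risir → risirim.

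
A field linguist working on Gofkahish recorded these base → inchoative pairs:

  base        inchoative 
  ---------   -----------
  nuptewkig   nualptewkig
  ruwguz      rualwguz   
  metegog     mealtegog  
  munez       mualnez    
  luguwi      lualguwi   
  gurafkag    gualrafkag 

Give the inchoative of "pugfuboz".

pualgfuboz

Every pair shown (nuptewkig → nualptewkig, ruwguz → rualwguz, metegog → mealtegog, …) follows the same rule: insert -al- after the first vowel.
So pugfuboz → pualgfuboz.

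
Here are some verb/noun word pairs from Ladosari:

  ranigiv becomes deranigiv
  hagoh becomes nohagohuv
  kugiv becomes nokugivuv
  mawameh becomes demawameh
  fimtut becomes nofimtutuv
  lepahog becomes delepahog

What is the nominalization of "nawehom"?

mawameh and hagoh both end in -h yet inflect differently (demawameh, nohagohuv), so the final letter is not what conditions the rule; the number of vowels is.
"nawehom" has 3 vowels. The stems with 3 vowels (ranigiv → deranigiv, lepahog → delepahog, mawameh → demawameh) add the prefix de-.
The other pattern: stems with 2 vowels add no- … -uv around the stem.
So nawehom → denawehom.

denawehom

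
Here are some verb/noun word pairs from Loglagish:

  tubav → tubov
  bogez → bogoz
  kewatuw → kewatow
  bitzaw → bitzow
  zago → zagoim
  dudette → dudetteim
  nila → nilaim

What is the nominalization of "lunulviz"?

lunulvoz

"lunulviz" ends in a consonant. The stems ending in a consonant (tubav → tubov, bogez → bogoz, kewatuw → kewatow) change the last vowel to 'o'.
So lunulviz → lunulvoz.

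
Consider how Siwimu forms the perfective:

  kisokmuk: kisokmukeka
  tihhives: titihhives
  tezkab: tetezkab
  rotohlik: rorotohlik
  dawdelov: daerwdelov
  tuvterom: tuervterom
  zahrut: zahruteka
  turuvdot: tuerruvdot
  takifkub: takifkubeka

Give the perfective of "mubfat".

mumubfat

turuvdot and zahrut both end in -t yet inflect differently (tuerruvdot, zahruteka), so the final letter is not what conditions the rule; the last vowel is.
"mubfat" has last vowel 'a'. The one such stem in the data (tezkab → tetezkab) repeats the first consonant+vowel as a prefix (as do rotohlik, tihhives), so the same rule applies.
The other patterns: stems whose last vowel is 'o' insert -er- after the first vowel; stems whose last vowel is 'u' add -eka.
So mubfat → mumubfat.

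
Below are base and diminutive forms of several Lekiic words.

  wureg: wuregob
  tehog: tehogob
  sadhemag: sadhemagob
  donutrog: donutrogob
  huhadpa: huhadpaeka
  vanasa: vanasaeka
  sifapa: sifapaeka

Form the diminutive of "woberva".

wobervaeka

"woberva" ends in -a. The stems ending in -a (huhadpa → huhadpaeka, vanasa → vanasaeka, sifapa → sifapaeka) add -eka.
The other pattern: stems ending in -g add -ob.
So woberva → wobervaeka.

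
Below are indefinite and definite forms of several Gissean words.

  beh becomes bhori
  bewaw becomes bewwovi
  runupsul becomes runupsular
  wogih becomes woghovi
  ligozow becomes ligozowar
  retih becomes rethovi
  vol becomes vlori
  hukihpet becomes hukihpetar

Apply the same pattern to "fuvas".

fuvsovi

beh and wogih both end in -h yet inflect differently (bhori, woghovi), so the final letter is not what conditions the rule; the number of vowels is.
"fuvas" has 2 vowels. The stems with 2 vowels (wogih → woghovi, retih → rethovi, bewaw → bewwovi) delete the last vowel and add -ovi.
So fuvas → fuvsovi.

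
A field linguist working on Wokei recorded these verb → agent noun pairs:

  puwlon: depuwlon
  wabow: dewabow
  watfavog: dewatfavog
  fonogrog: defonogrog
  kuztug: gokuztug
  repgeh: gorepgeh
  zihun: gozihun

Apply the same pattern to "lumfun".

golumfun

watfavog and kuztug both end in -g yet inflect differently (dewatfavog, gokuztug), so the final letter is not what conditions the rule; the last vowel is.
"lumfun" has last vowel 'u'. The stems whose last vowel is 'u' (kuztug → gokuztug, zihun → gozihun) add the prefix go-.
So lumfun → golumfun.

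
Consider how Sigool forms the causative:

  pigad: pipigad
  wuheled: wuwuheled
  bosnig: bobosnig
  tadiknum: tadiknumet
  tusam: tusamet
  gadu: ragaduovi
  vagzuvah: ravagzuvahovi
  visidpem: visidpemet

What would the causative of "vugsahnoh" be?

"vugsahnoh" ends in -h. The one such stem in the data (vagzuvah → ravagzuvahovi) adds ra- … -ovi around the stem, so the same rule applies.
So vugsahnoh → ravugsahnohovi.

ravugsahnohovi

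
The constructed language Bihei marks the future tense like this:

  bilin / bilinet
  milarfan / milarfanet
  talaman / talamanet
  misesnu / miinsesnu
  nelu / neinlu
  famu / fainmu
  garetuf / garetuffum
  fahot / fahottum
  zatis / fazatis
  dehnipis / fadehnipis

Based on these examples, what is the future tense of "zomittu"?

zoinmittu

misesnu and garetuf both have last vowel 'u' yet inflect differently (miinsesnu, garetuffum), so the last vowel is not what conditions the rule; the final letter is.
"zomittu" ends in -u. The stems ending in -u (misesnu → miinsesnu, nelu → neinlu, famu → fainmu) insert -in- after the first vowel.
So zomittu → zoinmittu.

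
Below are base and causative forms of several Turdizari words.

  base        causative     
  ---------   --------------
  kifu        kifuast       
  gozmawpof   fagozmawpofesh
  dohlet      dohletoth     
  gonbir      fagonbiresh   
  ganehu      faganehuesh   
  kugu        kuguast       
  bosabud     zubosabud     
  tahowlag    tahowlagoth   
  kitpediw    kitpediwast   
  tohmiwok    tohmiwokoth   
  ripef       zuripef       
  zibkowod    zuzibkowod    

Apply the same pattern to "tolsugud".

tolsugudoth

kugu and ganehu both end in -u yet inflect differently (kuguast, faganehuesh), so the final letter is not what conditions the rule; the first letter is.
"tolsugud" begins with t-. The stems beginning with t- (tahowlag → tahowlagoth, tohmiwok → tohmiwokoth) add -oth.
The other patterns: stems beginning with k- add -ast; stems beginning with g- add fa- … -esh around the stem; stems beginning with b-, r- or z- add the prefix zu-.
So tolsugud → tolsugudoth.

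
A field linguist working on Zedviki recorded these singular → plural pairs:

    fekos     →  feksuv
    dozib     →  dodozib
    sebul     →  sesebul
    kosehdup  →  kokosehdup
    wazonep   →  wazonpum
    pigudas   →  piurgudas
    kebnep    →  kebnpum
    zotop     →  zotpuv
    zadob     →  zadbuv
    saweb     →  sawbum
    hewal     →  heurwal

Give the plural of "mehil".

saweb and zadob both end in -b yet inflect differently (sawbum, zadbuv), so the final letter is not what conditions the rule; the last vowel is.
"mehil" has last vowel 'i'. The one such stem in the data (dozib → dodozib) repeats the first consonant+vowel as a prefix (as do kosehdup, sebul), so the same rule applies.
So mehil → memehil.

memehil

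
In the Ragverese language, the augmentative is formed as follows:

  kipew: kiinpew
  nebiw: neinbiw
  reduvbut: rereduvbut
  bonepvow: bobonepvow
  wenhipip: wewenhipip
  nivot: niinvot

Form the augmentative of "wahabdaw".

wawahabdaw

bonepvow and kipew both end in -w yet inflect differently (bobonepvow, kiinpew), so the final letter is not what conditions the rule; the number of vowels is.
"wahabdaw" has 3 vowels. The stems with 3 vowels (bonepvow → bobonepvow, wenhipip → wewenhipip, reduvbut → rereduvbut) repeat the first consonant+vowel as a prefix.
So wahabdaw → wawahabdaw.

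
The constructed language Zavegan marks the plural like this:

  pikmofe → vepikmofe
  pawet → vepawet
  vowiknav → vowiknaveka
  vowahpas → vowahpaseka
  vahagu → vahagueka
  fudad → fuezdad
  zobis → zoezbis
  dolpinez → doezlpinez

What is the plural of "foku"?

vowahpas and zobis both end in -s yet inflect differently (vowahpaseka, zoezbis), so the final letter is not what conditions the rule; the first letter is.
"foku" begins with f-. The one such stem in the data (fudad → fuezdad) inserts -ez- after the first vowel (as do zobis, dolpinez), so the same rule applies.
The other patterns: stems beginning with p- add the prefix ve-; stems beginning with v- add -eka.
So foku → foezku.

foezku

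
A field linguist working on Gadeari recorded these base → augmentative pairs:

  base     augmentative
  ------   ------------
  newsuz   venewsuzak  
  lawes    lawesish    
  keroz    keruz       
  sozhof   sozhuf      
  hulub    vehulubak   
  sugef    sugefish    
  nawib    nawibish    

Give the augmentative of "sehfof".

sehfuf

"sehfof" has last vowel 'o'. The stems whose last vowel is 'o' (sozhof → sozhuf, keroz → keruz) change the last vowel to 'u'.
So sehfof → sehfuf.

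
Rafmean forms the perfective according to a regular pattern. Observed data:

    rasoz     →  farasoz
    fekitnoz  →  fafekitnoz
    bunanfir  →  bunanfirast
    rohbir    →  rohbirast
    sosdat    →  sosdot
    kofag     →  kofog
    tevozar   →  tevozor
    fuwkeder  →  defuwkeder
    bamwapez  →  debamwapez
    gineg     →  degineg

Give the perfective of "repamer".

bunanfir and tevozar both end in -r yet inflect differently (bunanfirast, tevozor), so the final letter is not what conditions the rule; the last vowel is.
"repamer" has last vowel 'e'. The stems whose last vowel is 'e' (fuwkeder → defuwkeder, bamwapez → debamwapez, gineg → degineg) add the prefix de-.
So repamer → derepamer.

derepamer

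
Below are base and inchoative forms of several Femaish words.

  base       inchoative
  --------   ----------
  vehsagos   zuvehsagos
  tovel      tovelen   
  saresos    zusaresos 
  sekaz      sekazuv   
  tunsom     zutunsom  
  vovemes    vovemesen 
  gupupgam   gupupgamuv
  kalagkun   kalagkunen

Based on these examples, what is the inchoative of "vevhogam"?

vevhogamuv

saresos and vovemes both end in -s yet inflect differently (zusaresos, vovemesen), so the final letter is not what conditions the rule; the last vowel is.
"vevhogam" has last vowel 'a'. The stems whose last vowel is 'a' (sekaz → sekazuv, gupupgam → gupupgamuv) add -uv.
The other patterns: stems whose last vowel is 'o' add the prefix zu-; stems whose last vowel is 'e' or 'u' add -en.
So vevhogam → vevhogamuv.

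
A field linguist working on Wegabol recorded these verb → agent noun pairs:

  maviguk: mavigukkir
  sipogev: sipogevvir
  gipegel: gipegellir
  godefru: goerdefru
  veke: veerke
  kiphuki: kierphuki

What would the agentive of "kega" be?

keerga

maviguk and godefru both have last vowel 'u' yet inflect differently (mavigukkir, goerdefru), so the last vowel is not what conditions the rule; whether the stem ends in a vowel or a consonant is.
"kega" ends in a vowel. The stems ending in a vowel (godefru → goerdefru, veke → veerke, kiphuki → kierphuki) insert -er- after the first vowel.
The other pattern: stems ending in a consonant double the final consonant and add -ir.
So kega → keerga.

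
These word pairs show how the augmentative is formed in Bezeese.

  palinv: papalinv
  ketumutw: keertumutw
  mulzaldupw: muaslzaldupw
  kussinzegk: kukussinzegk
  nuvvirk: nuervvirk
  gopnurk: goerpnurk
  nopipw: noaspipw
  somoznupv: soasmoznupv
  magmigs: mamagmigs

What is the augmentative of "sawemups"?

saaswemups

"sawemups" has second-to-last letter 'p'. The stems whose second-to-last letter is 'p' (somoznupv → soasmoznupv, nopipw → noaspipw, mulzaldupw → muaslzaldupw) insert -as- after the first vowel.
The other patterns: stems whose second-to-last letter is 'g' or 'n' repeat the first consonant+vowel as a prefix; stems whose second-to-last letter is 'r' or 't' insert -er- after the first vowel.
So sawemups → saaswemups.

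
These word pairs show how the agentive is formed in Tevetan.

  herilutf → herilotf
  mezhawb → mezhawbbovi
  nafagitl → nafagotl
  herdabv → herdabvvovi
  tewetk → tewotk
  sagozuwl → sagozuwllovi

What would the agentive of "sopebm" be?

"sopebm" has second-to-last letter 'b'. The one such stem in the data (herdabv → herdabvvovi) doubles the final consonant and adds -ovi (as do sagozuwl, mezhawb), so the same rule applies.
So sopebm → sopebmmovi.

sopebmmovi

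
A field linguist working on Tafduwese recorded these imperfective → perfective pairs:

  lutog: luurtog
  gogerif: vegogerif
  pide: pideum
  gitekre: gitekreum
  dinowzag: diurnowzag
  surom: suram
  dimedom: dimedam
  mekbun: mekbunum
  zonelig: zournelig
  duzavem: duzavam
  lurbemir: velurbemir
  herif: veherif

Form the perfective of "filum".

filam

"filum" ends in -m. The stems ending in -m (dimedom → dimedam, duzavem → duzavam, surom → suram) change the last vowel to 'a'.
The other patterns: stems ending in -g insert -ur- after the first vowel; stems ending in -e or -n add -um; stems ending in -f or -r add the prefix ve-.
So filum → filam.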